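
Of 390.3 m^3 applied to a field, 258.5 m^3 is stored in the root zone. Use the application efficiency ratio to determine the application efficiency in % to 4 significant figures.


Approach: apply the application efficiency ratio, Ea = (stored/applied)*100.
Ea = (258.5/390.3)*100 = 66.23 %
Therefore the application efficiency = 66.23 %.


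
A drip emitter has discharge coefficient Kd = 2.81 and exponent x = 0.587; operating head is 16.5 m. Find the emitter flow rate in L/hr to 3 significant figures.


Approach: apply the emitter characteristic equation, q = Kd * h^x.
q = 2.81 * 16.5^0.587 = 14.6 L/hr
Therefore the emitter flow rate = 14.6 L/hr.


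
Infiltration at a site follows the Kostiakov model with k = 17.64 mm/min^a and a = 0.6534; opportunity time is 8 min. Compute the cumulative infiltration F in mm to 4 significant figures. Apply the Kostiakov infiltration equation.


Approach: apply the Kostiakov infiltration equation, F = k*t^a.
F = 17.64 * 8^0.6534 = 68.64 mm
Therefore the cumulative infiltration F = 68.64 mm.


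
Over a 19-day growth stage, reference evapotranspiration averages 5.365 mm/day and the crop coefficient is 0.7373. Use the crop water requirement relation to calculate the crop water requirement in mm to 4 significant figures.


Approach: apply the crop water requirement relation, CWR = ET0 * Kc * days.
CWR = 5.365 * 0.7373 * 19 = 75.16 mm
Therefore the crop water requirement = 75.16 mm.


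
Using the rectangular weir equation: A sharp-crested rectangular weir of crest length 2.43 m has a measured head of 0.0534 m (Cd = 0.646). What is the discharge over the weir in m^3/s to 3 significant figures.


Approach: apply the rectangular weir equation, Q = (2/3)*Cd*L*sqrt(2g)*H^1.5.
Q = (2/3)*0.646*2.43*sqrt(2*9.81)*0.0534^1.5 = 0.0572 m^3/s
Therefore the discharge over the weir = 0.0572 m^3/s.


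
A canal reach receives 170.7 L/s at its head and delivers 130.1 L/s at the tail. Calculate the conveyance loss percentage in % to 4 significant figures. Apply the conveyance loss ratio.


Approach: apply the conveyance loss ratio, loss% = ((Q_head - Q_tail)/Q_head)*100.
loss = ((170.7 - 130.1)/170.7)*100 = 23.78 %
Therefore the conveyance loss percentage = 23.78 %.


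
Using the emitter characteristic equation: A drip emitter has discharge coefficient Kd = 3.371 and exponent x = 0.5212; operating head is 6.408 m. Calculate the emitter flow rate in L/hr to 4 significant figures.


Approach: apply the emitter characteristic equation, q = Kd * h^x.
q = 3.371 * 6.408^0.5212 = 8.876 L/hr
Therefore the emitter flow rate = 8.876 L/hr.


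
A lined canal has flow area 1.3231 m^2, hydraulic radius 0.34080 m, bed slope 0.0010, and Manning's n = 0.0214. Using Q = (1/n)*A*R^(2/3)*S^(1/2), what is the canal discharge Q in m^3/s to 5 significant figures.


Q = (1/0.0214) * 1.3231 * 0.34080^(2/3) * 0.0010^(1/2) = 0.95392 m^3/s
Therefore the canal discharge Q = 0.95392 m^3/s.


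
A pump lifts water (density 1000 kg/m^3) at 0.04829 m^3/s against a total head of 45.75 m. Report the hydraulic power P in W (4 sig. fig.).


Approach: apply the hydraulic power relation, P = rho*g*Q*H.
P = 1000 * 9.81 * 0.04829 * 45.75 = 21670 W
Therefore the hydraulic power P = 21670 W.


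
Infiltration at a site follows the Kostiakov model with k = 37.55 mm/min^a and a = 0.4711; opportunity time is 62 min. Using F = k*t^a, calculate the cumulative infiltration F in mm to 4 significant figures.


F = 37.55 * 62^0.4711 = 262.4 mm
Therefore the cumulative infiltration F = 262.4 mm.


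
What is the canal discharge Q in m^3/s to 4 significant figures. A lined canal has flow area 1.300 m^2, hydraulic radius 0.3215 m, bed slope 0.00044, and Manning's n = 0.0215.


Approach: apply Manning's equation, Q = (1/n)*A*R^(2/3)*S^(1/2).
Q = (1/0.0215) * 1.300 * 0.3215^(2/3) * 0.00044^(1/2) = 0.5952 m^3/s
Therefore the canal discharge Q = 0.5952 m^3/s.


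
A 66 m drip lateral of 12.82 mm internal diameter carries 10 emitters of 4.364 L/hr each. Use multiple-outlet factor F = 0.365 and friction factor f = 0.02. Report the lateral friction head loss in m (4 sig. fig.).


Approach: apply Darcy-Weisbach with the multiple-outlet F-factor, Q = n*q/(3600*1000) m^3/s; v = Q/A; hf = F*f*(L/D)*(v^2/(2g)).
Q = 10*4.364/(3600*1000) = 1.21222e-05 m^3/s
A = pi*(12.82e-3/2)^2 = 1.29082e-04 m^2, so v = Q/A = 0.0939110 m/s
hf = 0.365*0.02*(66/0.01282)*(0.0939110^2/(2*9.81)) = 0.01689 m
Therefore the lateral friction head loss = 0.01689 m.


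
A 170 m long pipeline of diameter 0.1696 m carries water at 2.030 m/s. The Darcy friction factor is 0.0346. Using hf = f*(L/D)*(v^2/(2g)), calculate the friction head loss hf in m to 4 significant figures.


hf = 0.0346 * (170/0.1696) * (2.030^2 / (2*9.81))
hf = 7.284 m
Therefore the friction head loss hf = 7.284 m.


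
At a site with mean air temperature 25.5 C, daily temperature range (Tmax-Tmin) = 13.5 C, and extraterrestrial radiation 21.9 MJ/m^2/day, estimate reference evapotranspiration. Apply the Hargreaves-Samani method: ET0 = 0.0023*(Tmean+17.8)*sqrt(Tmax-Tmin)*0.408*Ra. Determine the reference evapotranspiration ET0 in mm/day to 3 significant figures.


ET0 = 0.0023*(25.5+17.8)*sqrt(13.5)*0.408*21.9 = 3.27 mm/day
Therefore the reference evapotranspiration ET0 = 3.27 mm/day.


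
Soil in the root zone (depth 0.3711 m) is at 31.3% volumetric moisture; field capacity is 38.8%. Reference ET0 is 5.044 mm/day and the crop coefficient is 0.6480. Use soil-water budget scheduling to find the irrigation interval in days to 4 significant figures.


Approach: apply soil-water budget scheduling, SMD = (FC-theta)/100*depth*1000; ETc = ET0*Kc; interval = SMD/ETc.
Step 1 — soil moisture deficit:
  SMD = (38.8 - 31.3)/100 * 0.3711 * 1000 = 27.8325 mm
Step 2 — daily crop ET (ETc = ET0*Kc):
  ETc = 5.044 * 0.6480 = 3.26851 mm/day
Step 3 — irrigation interval (SMD/ETc):
  interval = 27.8325 / 3.26851 = 8.515 days
Therefore the irrigation interval = 8.515 days.


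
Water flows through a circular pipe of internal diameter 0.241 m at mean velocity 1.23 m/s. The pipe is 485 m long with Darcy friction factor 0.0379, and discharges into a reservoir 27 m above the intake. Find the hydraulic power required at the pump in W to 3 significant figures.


Approach: apply continuity + Darcy-Weisbach + hydraulic power, Q = A*v; hf = f*(L/D)*(v^2/(2g)); H = static + hf; P = rho*g*Q*H.
Step 1 — flow rate (continuity, Q = A*v):
  A = pi*(0.241/2)^2 = 0.045617 m^2
  Q = 0.045617 * 1.23 = 0.056109 m^3/s
Step 2 — friction head loss (Darcy-Weisbach):
  hf = 0.0379 * (485/0.241) * (1.23^2 / (2*9.81))
  hf = 5.8813 m
Step 3 — total head: H = 27 + 5.8813 = 32.881 m
Step 4 — hydraulic power (P = rho*g*Q*H):
  P = 1000 * 9.81 * 0.056109 * 32.881 = 18100 W
Therefore the hydraulic power required at the pump = 18100 W.


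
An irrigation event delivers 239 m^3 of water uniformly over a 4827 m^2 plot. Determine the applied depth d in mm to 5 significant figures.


Approach: apply depth from volume over area, d = (V/A)*1000.
d = (239 / 4827) * 1000 = 49.513 mm
Therefore the applied depth d = 49.513 mm.


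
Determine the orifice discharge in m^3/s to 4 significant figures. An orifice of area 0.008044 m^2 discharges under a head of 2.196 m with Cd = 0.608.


Approach: apply the orifice equation, Q = Cd*A*sqrt(2*g*h).
Q = 0.608 * 0.008044 * sqrt(2*9.81*2.196) = 0.03210 m^3/s
Therefore the orifice discharge = 0.03210 m^3/s.


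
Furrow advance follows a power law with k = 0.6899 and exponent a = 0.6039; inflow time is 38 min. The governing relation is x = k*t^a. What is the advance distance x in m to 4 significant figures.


x = 0.6899 * 38^0.6039 = 6.206 m
Therefore the advance distance x = 6.206 m.


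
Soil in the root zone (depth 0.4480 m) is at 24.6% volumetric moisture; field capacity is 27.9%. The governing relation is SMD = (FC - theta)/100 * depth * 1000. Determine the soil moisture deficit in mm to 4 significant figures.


SMD = (27.9 - 24.6)/100 * 0.4480 * 1000 = 14.78 mm
Therefore the soil moisture deficit = 14.78 mm.


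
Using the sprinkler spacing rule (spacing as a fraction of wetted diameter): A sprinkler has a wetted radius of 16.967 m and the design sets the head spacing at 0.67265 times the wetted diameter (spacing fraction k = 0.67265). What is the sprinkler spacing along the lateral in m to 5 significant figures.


Approach: apply the sprinkler spacing rule (spacing as a fraction of wetted diameter), S = k*(2*R).
S = 0.67265 * (2 * 16.967) = 22.826 m
Therefore the sprinkler spacing along the lateral = 22.826 m.


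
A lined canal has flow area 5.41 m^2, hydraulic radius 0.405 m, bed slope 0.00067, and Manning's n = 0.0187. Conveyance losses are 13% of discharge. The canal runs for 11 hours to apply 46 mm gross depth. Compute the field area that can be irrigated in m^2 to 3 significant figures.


Approach: apply Manning's equation with a conveyance and depth budget, Q = (1/n)*A*R^(2/3)*S^(1/2); Q_field = Q*(1-loss); Area = Q_field*t/(d/1000).
Step 1 — canal discharge (Manning's equation):
  Q = (1/0.0187) * 5.41 * 0.405^(2/3) * 0.00067^(1/2) = 4.0992 m^3/s
Step 2 — delivered flow: Q_field = 4.0992*(1 - 13/100) = 3.5663 m^3/s
Step 3 — volume delivered: V = 3.5663 * 11*3600 = 141220 m^3
Step 4 — area served: A = V / (depth/1000) = 141220 / 0.046 = 3070000 m^2
Therefore the field area that can be irrigated = 3070000 m^2.


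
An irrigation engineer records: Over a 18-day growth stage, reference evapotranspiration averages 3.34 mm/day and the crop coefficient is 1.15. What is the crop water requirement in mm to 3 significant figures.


Approach: apply the crop water requirement relation, CWR = ET0 * Kc * days.
CWR = 3.34 * 1.15 * 18 = 69.1 mm
Therefore the crop water requirement = 69.1 mm.


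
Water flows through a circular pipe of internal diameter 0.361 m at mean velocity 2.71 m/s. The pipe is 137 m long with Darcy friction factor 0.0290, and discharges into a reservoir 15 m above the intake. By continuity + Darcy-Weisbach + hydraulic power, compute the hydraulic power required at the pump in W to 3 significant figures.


Approach: apply continuity + Darcy-Weisbach + hydraulic power, Q = A*v; hf = f*(L/D)*(v^2/(2g)); H = static + hf; P = rho*g*Q*H.
Step 1 — flow rate (continuity, Q = A*v):
  A = pi*(0.361/2)^2 = 0.10235 m^2
  Q = 0.10235 * 2.71 = 0.27738 m^3/s
Step 2 — friction head loss (Darcy-Weisbach):
  hf = 0.0290 * (137/0.361) * (2.71^2 / (2*9.81))
  hf = 4.1196 m
Step 3 — total head: H = 15 + 4.1196 = 19.120 m
Step 4 — hydraulic power (P = rho*g*Q*H):
  P = 1000 * 9.81 * 0.27738 * 19.120 = 52000 W
Therefore the hydraulic power required at the pump = 52000 W.


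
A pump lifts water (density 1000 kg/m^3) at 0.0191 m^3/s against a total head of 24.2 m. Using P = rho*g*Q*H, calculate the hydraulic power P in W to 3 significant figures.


P = 1000 * 9.81 * 0.0191 * 24.2 = 4530 W
Therefore the hydraulic power P = 4530 W.


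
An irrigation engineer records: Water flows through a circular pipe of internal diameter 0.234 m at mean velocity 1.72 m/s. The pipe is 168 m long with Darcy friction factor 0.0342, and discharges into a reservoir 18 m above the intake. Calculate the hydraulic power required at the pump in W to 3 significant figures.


Approach: apply continuity + Darcy-Weisbach + hydraulic power, Q = A*v; hf = f*(L/D)*(v^2/(2g)); H = static + hf; P = rho*g*Q*H.
Step 1 — flow rate (continuity, Q = A*v):
  A = pi*(0.234/2)^2 = 0.043005 m^2
  Q = 0.043005 * 1.72 = 0.073969 m^3/s
Step 2 — friction head loss (Darcy-Weisbach):
  hf = 0.0342 * (168/0.234) * (1.72^2 / (2*9.81))
  hf = 3.7023 m
Step 3 — total head: H = 18 + 3.7023 = 21.702 m
Step 4 — hydraulic power (P = rho*g*Q*H):
  P = 1000 * 9.81 * 0.073969 * 21.702 = 15700 W
Therefore the hydraulic power required at the pump = 15700 W.


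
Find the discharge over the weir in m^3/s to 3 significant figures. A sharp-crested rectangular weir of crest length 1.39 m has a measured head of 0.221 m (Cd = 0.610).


Approach: apply the rectangular weir equation, Q = (2/3)*Cd*L*sqrt(2g)*H^1.5.
Q = (2/3)*0.610*1.39*sqrt(2*9.81)*0.221^1.5 = 0.260 m^3/s
Therefore the discharge over the weir = 0.260 m^3/s.


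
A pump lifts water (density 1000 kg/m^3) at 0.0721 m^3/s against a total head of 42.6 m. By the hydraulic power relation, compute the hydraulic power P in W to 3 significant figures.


Approach: apply the hydraulic power relation, P = rho*g*Q*H.
P = 1000 * 9.81 * 0.0721 * 42.6 = 30100 W
Therefore the hydraulic power P = 30100 W.


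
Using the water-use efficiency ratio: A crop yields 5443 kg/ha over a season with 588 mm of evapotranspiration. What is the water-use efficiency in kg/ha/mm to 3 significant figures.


Approach: apply the water-use efficiency ratio, WUE = yield/ET.
WUE = 5443 / 588 = 9.26 kg/ha/mm
Therefore the water-use efficiency = 9.26 kg/ha/mm.


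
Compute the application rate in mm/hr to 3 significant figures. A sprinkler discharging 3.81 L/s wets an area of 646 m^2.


Approach: apply the application rate relation, rate = (Q/A)*3600.
rate = (3.81 / 646) * 3600 = 21.2 mm/hr
Therefore the application rate = 21.2 mm/hr.


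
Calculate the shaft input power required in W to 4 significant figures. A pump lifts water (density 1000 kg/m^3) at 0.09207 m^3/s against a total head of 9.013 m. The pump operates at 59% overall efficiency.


Approach: apply hydraulic power then efficiency conversion, P = rho*g*Q*H; P_in = P/eta.
Step 1 — hydraulic power (P = rho*g*Q*H):
  P = 1000 * 9.81 * 0.09207 * 9.013 = 8140.60 W
Step 2 — input power: P_in = P/eta = 8140.60 / 0.59 = 13800 W
Therefore the shaft input power required = 13800 W.


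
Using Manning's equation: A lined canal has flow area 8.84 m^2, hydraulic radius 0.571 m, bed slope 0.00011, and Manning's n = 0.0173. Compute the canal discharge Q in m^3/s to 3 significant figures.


Approach: apply Manning's equation, Q = (1/n)*A*R^(2/3)*S^(1/2).
Q = (1/0.0173) * 8.84 * 0.571^(2/3) * 0.00011^(1/2) = 3.69 m^3/s
Therefore the canal discharge Q = 3.69 m^3/s.


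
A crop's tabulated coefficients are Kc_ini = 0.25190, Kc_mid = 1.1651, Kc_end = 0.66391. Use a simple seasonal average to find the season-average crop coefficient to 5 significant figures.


Approach: apply a simple seasonal average, Kc_avg = (Kc_ini + Kc_mid + Kc_end)/3.
Kc_avg = (0.25190 + 1.1651 + 0.66391)/3 = 0.69364
Therefore the season-average crop coefficient = 0.69364.


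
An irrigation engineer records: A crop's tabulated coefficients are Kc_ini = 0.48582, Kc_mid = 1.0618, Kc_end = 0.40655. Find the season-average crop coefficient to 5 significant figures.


Approach: apply a simple seasonal average, Kc_avg = (Kc_ini + Kc_mid + Kc_end)/3.
Kc_avg = (0.48582 + 1.0618 + 0.40655)/3 = 0.65139
Therefore the season-average crop coefficient = 0.65139.


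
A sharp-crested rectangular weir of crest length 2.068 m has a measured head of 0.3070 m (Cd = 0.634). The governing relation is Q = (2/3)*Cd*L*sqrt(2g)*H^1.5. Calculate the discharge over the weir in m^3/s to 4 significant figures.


Q = (2/3)*0.634*2.068*sqrt(2*9.81)*0.3070^1.5 = 0.6586 m^3/s
Therefore the discharge over the weir = 0.6586 m^3/s.


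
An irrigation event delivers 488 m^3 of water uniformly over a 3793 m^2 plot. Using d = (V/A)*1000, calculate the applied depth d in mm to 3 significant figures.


d = (488 / 3793) * 1000 = 129 mm
Therefore the applied depth d = 129 mm.


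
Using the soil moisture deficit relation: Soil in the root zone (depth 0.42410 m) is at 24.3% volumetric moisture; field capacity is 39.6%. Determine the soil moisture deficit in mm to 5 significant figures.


Approach: apply the soil moisture deficit relation, SMD = (FC - theta)/100 * depth * 1000.
SMD = (39.6 - 24.3)/100 * 0.42410 * 1000 = 64.887 mm
Therefore the soil moisture deficit = 64.887 mm.


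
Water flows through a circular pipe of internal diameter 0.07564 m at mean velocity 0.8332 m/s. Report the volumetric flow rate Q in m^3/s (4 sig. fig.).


Approach: apply the continuity equation for pipe flow, Q = A * v with A = pi*(D/2)^2.
A = pi*(0.07564/2)^2 = 0.00449358 m^2
Q = 0.00449358 * 0.8332 = 0.003744 m^3/s
Therefore the volumetric flow rate Q = 0.003744 m^3/s.


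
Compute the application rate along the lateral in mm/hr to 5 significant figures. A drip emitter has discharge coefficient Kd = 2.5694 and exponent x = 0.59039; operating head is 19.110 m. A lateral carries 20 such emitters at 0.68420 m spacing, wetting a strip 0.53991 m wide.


Approach: apply the emitter equation with a lateral mass balance, q = Kd*h^x; Q = n*q; rate = Q/(n*spacing*width).
Step 1 — single emitter flow (q = Kd*h^x):
  q = 2.5694 * 19.110^0.59039 = 14.66477 L/hr
Step 2 — total lateral flow: Q = 20 * 14.66477 = 293.2954 L/hr
Step 3 — wetted area: A = 20 * 0.68420 * 0.53991 = 7.388128 m^2
Step 4 — application rate: Q/A = 293.2954/7.388128 = 39.698 mm/hr
Therefore the application rate along the lateral = 39.698 mm/hr.


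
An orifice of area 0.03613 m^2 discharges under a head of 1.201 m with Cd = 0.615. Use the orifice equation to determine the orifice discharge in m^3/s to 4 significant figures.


Approach: apply the orifice equation, Q = Cd*A*sqrt(2*g*h).
Q = 0.615 * 0.03613 * sqrt(2*9.81*1.201) = 0.1079 m^3/s
Therefore the orifice discharge = 0.1079 m^3/s.


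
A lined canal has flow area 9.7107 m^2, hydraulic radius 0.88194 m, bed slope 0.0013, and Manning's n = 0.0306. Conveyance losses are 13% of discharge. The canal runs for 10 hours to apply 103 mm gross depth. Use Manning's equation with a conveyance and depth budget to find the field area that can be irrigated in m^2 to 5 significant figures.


Approach: apply Manning's equation with a conveyance and depth budget, Q = (1/n)*A*R^(2/3)*S^(1/2); Q_field = Q*(1-loss); Area = Q_field*t/(d/1000).
Step 1 — canal discharge (Manning's equation):
  Q = (1/0.0306) * 9.7107 * 0.88194^(2/3) * 0.0013^(1/2) = 10.52269 m^3/s
Step 2 — delivered flow: Q_field = 10.52269*(1 - 13/100) = 9.154741 m^3/s
Step 3 — volume delivered: V = 9.154741 * 10*3600 = 329570.7 m^3
Step 4 — area served: A = V / (depth/1000) = 329570.7 / 0.103 = 3199700 m^2
Therefore the field area that can be irrigated = 3199700 m^2.


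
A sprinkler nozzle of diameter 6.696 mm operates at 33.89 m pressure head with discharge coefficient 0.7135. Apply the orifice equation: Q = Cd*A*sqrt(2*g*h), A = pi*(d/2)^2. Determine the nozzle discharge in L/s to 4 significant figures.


A = pi*(6.696e-3/2)^2 = 3.52144e-05 m^2
Q = 0.7135 * 3.52144e-05 * sqrt(2*9.81*33.89) * 1000 = 0.6479 L/s
Therefore the nozzle discharge = 0.6479 L/s.


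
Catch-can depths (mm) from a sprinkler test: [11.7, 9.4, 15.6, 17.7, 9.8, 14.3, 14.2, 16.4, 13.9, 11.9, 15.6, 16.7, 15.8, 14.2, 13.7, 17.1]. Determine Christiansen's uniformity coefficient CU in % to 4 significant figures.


Approach: apply Christiansen's uniformity coefficient, CU = (1 - mean_abs_deviation/mean)*100.
mean = 14.2500 mm
mean |d_i - mean| = 1.90000 mm
CU = (1 - 1.90000/14.2500)*100 = 86.67 %
Therefore Christiansen's uniformity coefficient CU = 86.67 %.


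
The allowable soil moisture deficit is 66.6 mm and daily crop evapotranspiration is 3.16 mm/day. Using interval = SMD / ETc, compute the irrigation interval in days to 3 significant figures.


interval = 66.6 / 3.16 = 21.1 days
Therefore the irrigation interval = 21.1 days.


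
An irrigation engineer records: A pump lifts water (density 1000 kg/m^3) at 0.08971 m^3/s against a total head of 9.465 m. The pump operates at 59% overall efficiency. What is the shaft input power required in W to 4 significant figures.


Approach: apply hydraulic power then efficiency conversion, P = rho*g*Q*H; P_in = P/eta.
Step 1 — hydraulic power (P = rho*g*Q*H):
  P = 1000 * 9.81 * 0.08971 * 9.465 = 8329.72 W
Step 2 — input power: P_in = P/eta = 8329.72 / 0.59 = 14120 W
Therefore the shaft input power required = 14120 W.


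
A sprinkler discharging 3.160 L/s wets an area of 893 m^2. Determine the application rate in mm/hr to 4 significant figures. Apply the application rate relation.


Approach: apply the application rate relation, rate = (Q/A)*3600.
rate = (3.160 / 893) * 3600 = 12.74 mm/hr
Therefore the application rate = 12.74 mm/hr.


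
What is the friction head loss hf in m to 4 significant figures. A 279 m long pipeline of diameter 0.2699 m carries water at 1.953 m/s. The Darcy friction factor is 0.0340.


Approach: apply the Darcy-Weisbach equation, hf = f*(L/D)*(v^2/(2g)).
hf = 0.0340 * (279/0.2699) * (1.953^2 / (2*9.81))
hf = 6.833 m
Therefore the friction head loss hf = 6.833 m.


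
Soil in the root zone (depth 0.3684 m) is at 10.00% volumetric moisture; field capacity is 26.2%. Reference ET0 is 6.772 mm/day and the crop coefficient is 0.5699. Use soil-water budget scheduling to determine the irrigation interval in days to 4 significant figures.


Approach: apply soil-water budget scheduling, SMD = (FC-theta)/100*depth*1000; ETc = ET0*Kc; interval = SMD/ETc.
Step 1 — soil moisture deficit:
  SMD = (26.2 - 10.00)/100 * 0.3684 * 1000 = 59.6808 mm
Step 2 — daily crop ET (ETc = ET0*Kc):
  ETc = 6.772 * 0.5699 = 3.85936 mm/day
Step 3 — irrigation interval (SMD/ETc):
  interval = 59.6808 / 3.85936 = 15.46 days
Therefore the irrigation interval = 15.46 days.


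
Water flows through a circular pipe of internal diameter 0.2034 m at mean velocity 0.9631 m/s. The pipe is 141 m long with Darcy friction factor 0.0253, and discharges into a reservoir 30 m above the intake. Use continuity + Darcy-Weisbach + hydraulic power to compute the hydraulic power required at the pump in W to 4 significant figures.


Approach: apply continuity + Darcy-Weisbach + hydraulic power, Q = A*v; hf = f*(L/D)*(v^2/(2g)); H = static + hf; P = rho*g*Q*H.
Step 1 — flow rate (continuity, Q = A*v):
  A = pi*(0.2034/2)^2 = 0.0324931 m^2
  Q = 0.0324931 * 0.9631 = 0.0312942 m^3/s
Step 2 — friction head loss (Darcy-Weisbach):
  hf = 0.0253 * (141/0.2034) * (0.9631^2 / (2*9.81))
  hf = 0.829149 m
Step 3 — total head: H = 30 + 0.829149 = 30.8291 m
Step 4 — hydraulic power (P = rho*g*Q*H):
  P = 1000 * 9.81 * 0.0312942 * 30.8291 = 9464 W
Therefore the hydraulic power required at the pump = 9464 W.


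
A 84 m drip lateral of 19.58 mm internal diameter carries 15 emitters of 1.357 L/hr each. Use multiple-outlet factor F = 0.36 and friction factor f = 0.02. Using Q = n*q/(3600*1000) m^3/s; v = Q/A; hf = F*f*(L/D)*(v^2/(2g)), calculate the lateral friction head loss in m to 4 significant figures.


Q = 15*1.357/(3600*1000) = 5.65417e-06 m^3/s
A = pi*(19.58e-3/2)^2 = 3.01103e-04 m^2, so v = Q/A = 0.0187782 m/s
hf = 0.36*0.02*(84/0.01958)*(0.0187782^2/(2*9.81)) = 0.0005551 m
Therefore the lateral friction head loss = 0.0005551 m.


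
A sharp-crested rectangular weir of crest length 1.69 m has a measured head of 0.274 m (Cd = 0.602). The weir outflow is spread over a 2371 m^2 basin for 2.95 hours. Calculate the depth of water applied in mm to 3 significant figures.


Approach: apply the rectangular weir equation with a volume-to-depth conversion, Q = (2/3)*Cd*L*sqrt(2g)*H^1.5; d = Q*t/A * 1000.
Step 1 — weir discharge:
  Q = (2/3)*0.602*1.69*sqrt(2*9.81)*0.274^1.5 = 0.43089 m^3/s
Step 2 — volume: V = 0.43089 * 2.95*3600 = 4576.1 m^3
Step 3 — depth: d = V/A * 1000 = 4576.1/2371 * 1000 = 1930 mm
Therefore the depth of water applied = 1930 mm.


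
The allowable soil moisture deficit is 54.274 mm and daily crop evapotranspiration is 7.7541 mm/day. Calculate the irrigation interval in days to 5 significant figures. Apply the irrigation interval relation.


Approach: apply the irrigation interval relation, interval = SMD / ETc.
interval = 54.274 / 7.7541 = 6.9994 days
Therefore the irrigation interval = 6.9994 days.


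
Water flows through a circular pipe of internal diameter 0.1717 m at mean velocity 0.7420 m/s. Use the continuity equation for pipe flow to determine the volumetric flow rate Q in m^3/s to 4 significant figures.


Approach: apply the continuity equation for pipe flow, Q = A * v with A = pi*(D/2)^2.
A = pi*(0.1717/2)^2 = 0.0231542 m^2
Q = 0.0231542 * 0.7420 = 0.01718 m^3/s
Therefore the volumetric flow rate Q = 0.01718 m^3/s.


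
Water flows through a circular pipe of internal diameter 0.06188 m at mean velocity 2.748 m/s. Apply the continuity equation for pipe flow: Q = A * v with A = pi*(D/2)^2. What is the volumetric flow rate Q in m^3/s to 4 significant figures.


A = pi*(0.06188/2)^2 = 0.00300740 m^2
Q = 0.00300740 * 2.748 = 0.008264 m^3/s
Therefore the volumetric flow rate Q = 0.008264 m^3/s.


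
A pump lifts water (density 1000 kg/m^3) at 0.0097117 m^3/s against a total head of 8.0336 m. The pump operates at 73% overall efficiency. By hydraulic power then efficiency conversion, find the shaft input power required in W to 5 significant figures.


Approach: apply hydraulic power then efficiency conversion, P = rho*g*Q*H; P_in = P/eta.
Step 1 — hydraulic power (P = rho*g*Q*H):
  P = 1000 * 9.81 * 0.0097117 * 8.0336 = 765.3753 W
Step 2 — input power: P_in = P/eta = 765.3753 / 0.73 = 1048.5 W
Therefore the shaft input power required = 1048.5 W.


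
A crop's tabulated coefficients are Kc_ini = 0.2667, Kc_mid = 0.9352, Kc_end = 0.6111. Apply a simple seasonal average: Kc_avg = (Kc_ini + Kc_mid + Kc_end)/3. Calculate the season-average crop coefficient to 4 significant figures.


Kc_avg = (0.2667 + 0.9352 + 0.6111)/3 = 0.6043
Therefore the season-average crop coefficient = 0.6043.


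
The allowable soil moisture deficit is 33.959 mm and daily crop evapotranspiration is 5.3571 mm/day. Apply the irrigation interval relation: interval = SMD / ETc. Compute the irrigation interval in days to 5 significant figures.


interval = 33.959 / 5.3571 = 6.3391 days
Therefore the irrigation interval = 6.3391 days.


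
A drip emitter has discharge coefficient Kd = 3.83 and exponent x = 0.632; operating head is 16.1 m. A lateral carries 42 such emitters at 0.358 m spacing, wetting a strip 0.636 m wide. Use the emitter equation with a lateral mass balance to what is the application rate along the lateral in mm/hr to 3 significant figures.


Approach: apply the emitter equation with a lateral mass balance, q = Kd*h^x; Q = n*q; rate = Q/(n*spacing*width).
Step 1 — single emitter flow (q = Kd*h^x):
  q = 3.83 * 16.1^0.632 = 22.178 L/hr
Step 2 — total lateral flow: Q = 42 * 22.178 = 931.46 L/hr
Step 3 — wetted area: A = 42 * 0.358 * 0.636 = 9.5629 m^2
Step 4 — application rate: Q/A = 931.46/9.5629 = 97.4 mm/hr
Therefore the application rate along the lateral = 97.4 mm/hr.


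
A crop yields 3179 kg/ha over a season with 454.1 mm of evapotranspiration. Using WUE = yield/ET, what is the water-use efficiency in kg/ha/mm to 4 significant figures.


WUE = 3179 / 454.1 = 7.001 kg/ha/mm
Therefore the water-use efficiency = 7.001 kg/ha/mm.


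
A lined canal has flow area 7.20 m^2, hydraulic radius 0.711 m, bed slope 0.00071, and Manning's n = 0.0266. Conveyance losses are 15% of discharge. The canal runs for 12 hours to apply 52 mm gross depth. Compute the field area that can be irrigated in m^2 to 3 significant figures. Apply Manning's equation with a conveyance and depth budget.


Approach: apply Manning's equation with a conveyance and depth budget, Q = (1/n)*A*R^(2/3)*S^(1/2); Q_field = Q*(1-loss); Area = Q_field*t/(d/1000).
Step 1 — canal discharge (Manning's equation):
  Q = (1/0.0266) * 7.20 * 0.711^(2/3) * 0.00071^(1/2) = 5.7455 m^3/s
Step 2 — delivered flow: Q_field = 5.7455*(1 - 15/100) = 4.8837 m^3/s
Step 3 — volume delivered: V = 4.8837 * 12*3600 = 210970 m^3
Step 4 — area served: A = V / (depth/1000) = 210970 / 0.052 = 4060000 m^2
Therefore the field area that can be irrigated = 4060000 m^2.


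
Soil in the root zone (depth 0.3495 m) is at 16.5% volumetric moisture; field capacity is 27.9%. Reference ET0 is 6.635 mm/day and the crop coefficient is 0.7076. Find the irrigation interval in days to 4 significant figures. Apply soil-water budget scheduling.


Approach: apply soil-water budget scheduling, SMD = (FC-theta)/100*depth*1000; ETc = ET0*Kc; interval = SMD/ETc.
Step 1 — soil moisture deficit:
  SMD = (27.9 - 16.5)/100 * 0.3495 * 1000 = 39.8430 mm
Step 2 — daily crop ET (ETc = ET0*Kc):
  ETc = 6.635 * 0.7076 = 4.69493 mm/day
Step 3 — irrigation interval (SMD/ETc):
  interval = 39.8430 / 4.69493 = 8.486 days
Therefore the irrigation interval = 8.486 days.


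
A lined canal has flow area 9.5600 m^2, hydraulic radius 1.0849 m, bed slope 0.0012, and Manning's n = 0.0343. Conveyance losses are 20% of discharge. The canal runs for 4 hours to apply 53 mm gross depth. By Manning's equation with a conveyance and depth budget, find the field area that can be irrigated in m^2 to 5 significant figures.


Approach: apply Manning's equation with a conveyance and depth budget, Q = (1/n)*A*R^(2/3)*S^(1/2); Q_field = Q*(1-loss); Area = Q_field*t/(d/1000).
Step 1 — canal discharge (Manning's equation):
  Q = (1/0.0343) * 9.5600 * 1.0849^(2/3) * 0.0012^(1/2) = 10.19407 m^3/s
Step 2 — delivered flow: Q_field = 10.19407*(1 - 20/100) = 8.155255 m^3/s
Step 3 — volume delivered: V = 8.155255 * 4*3600 = 117435.7 m^3
Step 4 — area served: A = V / (depth/1000) = 117435.7 / 0.053 = 2215800 m^2
Therefore the field area that can be irrigated = 2215800 m^2.


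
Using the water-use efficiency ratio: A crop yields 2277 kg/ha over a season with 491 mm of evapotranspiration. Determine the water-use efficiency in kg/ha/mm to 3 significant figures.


Approach: apply the water-use efficiency ratio, WUE = yield/ET.
WUE = 2277 / 491 = 4.64 kg/ha/mm
Therefore the water-use efficiency = 4.64 kg/ha/mm.


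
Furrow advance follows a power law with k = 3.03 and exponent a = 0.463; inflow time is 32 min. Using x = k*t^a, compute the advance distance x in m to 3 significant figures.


x = 3.03 * 32^0.463 = 15.1 m
Therefore the advance distance x = 15.1 m.


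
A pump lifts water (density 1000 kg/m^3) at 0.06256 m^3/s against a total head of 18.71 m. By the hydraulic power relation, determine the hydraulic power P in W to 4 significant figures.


Approach: apply the hydraulic power relation, P = rho*g*Q*H.
P = 1000 * 9.81 * 0.06256 * 18.71 = 11480 W
Therefore the hydraulic power P = 11480 W.


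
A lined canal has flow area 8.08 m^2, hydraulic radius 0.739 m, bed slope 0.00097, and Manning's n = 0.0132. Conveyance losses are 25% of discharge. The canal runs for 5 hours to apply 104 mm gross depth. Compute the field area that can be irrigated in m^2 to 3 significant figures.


Approach: apply Manning's equation with a conveyance and depth budget, Q = (1/n)*A*R^(2/3)*S^(1/2); Q_field = Q*(1-loss); Area = Q_field*t/(d/1000).
Step 1 — canal discharge (Manning's equation):
  Q = (1/0.0132) * 8.08 * 0.739^(2/3) * 0.00097^(1/2) = 15.583 m^3/s
Step 2 — delivered flow: Q_field = 15.583*(1 - 25/100) = 11.687 m^3/s
Step 3 — volume delivered: V = 11.687 * 5*3600 = 210370 m^3
Step 4 — area served: A = V / (depth/1000) = 210370 / 0.104 = 2020000 m^2
Therefore the field area that can be irrigated = 2020000 m^2.


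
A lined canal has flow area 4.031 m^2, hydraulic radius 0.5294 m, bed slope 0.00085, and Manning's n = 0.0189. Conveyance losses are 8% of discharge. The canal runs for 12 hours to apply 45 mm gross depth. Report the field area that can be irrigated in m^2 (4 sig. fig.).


Approach: apply Manning's equation with a conveyance and depth budget, Q = (1/n)*A*R^(2/3)*S^(1/2); Q_field = Q*(1-loss); Area = Q_field*t/(d/1000).
Step 1 — canal discharge (Manning's equation):
  Q = (1/0.0189) * 4.031 * 0.5294^(2/3) * 0.00085^(1/2) = 4.06927 m^3/s
Step 2 — delivered flow: Q_field = 4.06927*(1 - 8/100) = 3.74373 m^3/s
Step 3 — volume delivered: V = 3.74373 * 12*3600 = 161729 m^3
Step 4 — area served: A = V / (depth/1000) = 161729 / 0.045 = 3594000 m^2
Therefore the field area that can be irrigated = 3594000 m^2.


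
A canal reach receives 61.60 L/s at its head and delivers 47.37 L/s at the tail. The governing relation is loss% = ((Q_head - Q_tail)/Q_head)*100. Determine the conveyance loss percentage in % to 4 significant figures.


loss = ((61.60 - 47.37)/61.60)*100 = 23.10 %
Therefore the conveyance loss percentage = 23.10 %.


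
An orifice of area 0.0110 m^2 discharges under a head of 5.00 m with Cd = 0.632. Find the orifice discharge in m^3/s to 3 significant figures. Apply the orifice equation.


Approach: apply the orifice equation, Q = Cd*A*sqrt(2*g*h).
Q = 0.632 * 0.0110 * sqrt(2*9.81*5.00) = 0.0689 m^3/s
Therefore the orifice discharge = 0.0689 m^3/s.


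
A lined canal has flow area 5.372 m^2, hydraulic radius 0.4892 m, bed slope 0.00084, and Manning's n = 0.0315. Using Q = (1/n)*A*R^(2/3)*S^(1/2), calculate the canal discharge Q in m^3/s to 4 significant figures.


Q = (1/0.0315) * 5.372 * 0.4892^(2/3) * 0.00084^(1/2) = 3.069 m^3/s
Therefore the canal discharge Q = 3.069 m^3/s.


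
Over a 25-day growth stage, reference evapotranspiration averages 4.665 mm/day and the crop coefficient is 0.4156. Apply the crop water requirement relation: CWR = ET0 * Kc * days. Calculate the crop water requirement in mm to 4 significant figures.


CWR = 4.665 * 0.4156 * 25 = 48.47 mm
Therefore the crop water requirement = 48.47 mm.


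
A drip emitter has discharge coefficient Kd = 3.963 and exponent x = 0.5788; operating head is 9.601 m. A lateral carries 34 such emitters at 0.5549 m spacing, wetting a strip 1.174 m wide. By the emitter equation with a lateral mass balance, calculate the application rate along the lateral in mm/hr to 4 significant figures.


Approach: apply the emitter equation with a lateral mass balance, q = Kd*h^x; Q = n*q; rate = Q/(n*spacing*width).
Step 1 — single emitter flow (q = Kd*h^x):
  q = 3.963 * 9.601^0.5788 = 14.6754 L/hr
Step 2 — total lateral flow: Q = 34 * 14.6754 = 498.962 L/hr
Step 3 — wetted area: A = 34 * 0.5549 * 1.174 = 22.1494 m^2
Step 4 — application rate: Q/A = 498.962/22.1494 = 22.53 mm/hr
Therefore the application rate along the lateral = 22.53 mm/hr.


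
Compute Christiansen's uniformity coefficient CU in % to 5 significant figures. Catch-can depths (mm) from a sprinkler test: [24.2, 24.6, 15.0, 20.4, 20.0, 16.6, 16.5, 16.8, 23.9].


Approach: apply Christiansen's uniformity coefficient, CU = (1 - mean_abs_deviation/mean)*100.
mean = 19.77778 mm
mean |d_i - mean| = 3.158025 mm
CU = (1 - 3.158025/19.77778)*100 = 84.032 %
Therefore Christiansen's uniformity coefficient CU = 84.032 %.


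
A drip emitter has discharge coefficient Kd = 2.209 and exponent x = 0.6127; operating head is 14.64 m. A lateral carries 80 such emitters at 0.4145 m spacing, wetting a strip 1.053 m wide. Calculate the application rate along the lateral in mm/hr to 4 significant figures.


Approach: apply the emitter equation with a lateral mass balance, q = Kd*h^x; Q = n*q; rate = Q/(n*spacing*width).
Step 1 — single emitter flow (q = Kd*h^x):
  q = 2.209 * 14.64^0.6127 = 11.4373 L/hr
Step 2 — total lateral flow: Q = 80 * 11.4373 = 914.982 L/hr
Step 3 — wetted area: A = 80 * 0.4145 * 1.053 = 34.9175 m^2
Step 4 — application rate: Q/A = 914.982/34.9175 = 26.20 mm/hr
Therefore the application rate along the lateral = 26.20 mm/hr.


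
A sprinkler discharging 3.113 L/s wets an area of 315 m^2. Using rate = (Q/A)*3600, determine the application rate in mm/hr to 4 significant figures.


rate = (3.113 / 315) * 3600 = 35.58 mm/hr
Therefore the application rate = 35.58 mm/hr.


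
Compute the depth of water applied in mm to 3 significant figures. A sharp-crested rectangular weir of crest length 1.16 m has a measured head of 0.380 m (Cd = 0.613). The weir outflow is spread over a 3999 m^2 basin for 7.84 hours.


Approach: apply the rectangular weir equation with a volume-to-depth conversion, Q = (2/3)*Cd*L*sqrt(2g)*H^1.5; d = Q*t/A * 1000.
Step 1 — weir discharge:
  Q = (2/3)*0.613*1.16*sqrt(2*9.81)*0.380^1.5 = 0.49187 m^3/s
Step 2 — volume: V = 0.49187 * 7.84*3600 = 13883 m^3
Step 3 — depth: d = V/A * 1000 = 13883/3999 * 1000 = 3470 mm
Therefore the depth of water applied = 3470 mm.


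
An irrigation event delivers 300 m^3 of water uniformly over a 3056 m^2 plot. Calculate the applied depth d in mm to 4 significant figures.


Approach: apply depth from volume over area, d = (V/A)*1000.
d = (300 / 3056) * 1000 = 98.17 mm
Therefore the applied depth d = 98.17 mm.


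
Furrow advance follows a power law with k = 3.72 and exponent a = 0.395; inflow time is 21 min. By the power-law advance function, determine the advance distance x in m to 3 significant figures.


Approach: apply the power-law advance function, x = k*t^a.
x = 3.72 * 21^0.395 = 12.4 m
Therefore the advance distance x = 12.4 m.


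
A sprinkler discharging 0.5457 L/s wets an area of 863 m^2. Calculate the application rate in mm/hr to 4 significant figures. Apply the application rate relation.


Approach: apply the application rate relation, rate = (Q/A)*3600.
rate = (0.5457 / 863) * 3600 = 2.276 mm/hr
Therefore the application rate = 2.276 mm/hr.


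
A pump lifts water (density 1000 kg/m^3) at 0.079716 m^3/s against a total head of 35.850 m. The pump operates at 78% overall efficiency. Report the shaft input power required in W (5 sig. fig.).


Approach: apply hydraulic power then efficiency conversion, P = rho*g*Q*H; P_in = P/eta.
Step 1 — hydraulic power (P = rho*g*Q*H):
  P = 1000 * 9.81 * 0.079716 * 35.850 = 28035.20 W
Step 2 — input power: P_in = P/eta = 28035.20 / 0.78 = 35943 W
Therefore the shaft input power required = 35943 W.


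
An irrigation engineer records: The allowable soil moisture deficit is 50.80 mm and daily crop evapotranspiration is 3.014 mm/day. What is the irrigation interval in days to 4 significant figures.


Approach: apply the irrigation interval relation, interval = SMD / ETc.
interval = 50.80 / 3.014 = 16.85 days
Therefore the irrigation interval = 16.85 days.


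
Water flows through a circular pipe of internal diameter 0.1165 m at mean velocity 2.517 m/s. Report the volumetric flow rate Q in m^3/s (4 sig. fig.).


Approach: apply the continuity equation for pipe flow, Q = A * v with A = pi*(D/2)^2.
A = pi*(0.1165/2)^2 = 0.0106596 m^2
Q = 0.0106596 * 2.517 = 0.02683 m^3/s
Therefore the volumetric flow rate Q = 0.02683 m^3/s.


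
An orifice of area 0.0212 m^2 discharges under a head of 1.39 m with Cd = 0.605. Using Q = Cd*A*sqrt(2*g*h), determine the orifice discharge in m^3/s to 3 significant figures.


Q = 0.605 * 0.0212 * sqrt(2*9.81*1.39) = 0.0670 m^3/s
Therefore the orifice discharge = 0.0670 m^3/s.


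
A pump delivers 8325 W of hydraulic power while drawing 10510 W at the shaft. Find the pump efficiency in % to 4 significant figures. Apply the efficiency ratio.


Approach: apply the efficiency ratio, eta = (P_out/P_in)*100.
eta = (8325 / 10510) * 100 = 79.21 %
Therefore the pump efficiency = 79.21 %.


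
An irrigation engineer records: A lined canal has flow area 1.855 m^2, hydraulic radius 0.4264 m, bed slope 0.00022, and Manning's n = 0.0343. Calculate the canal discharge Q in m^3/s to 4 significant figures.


Approach: apply Manning's equation, Q = (1/n)*A*R^(2/3)*S^(1/2).
Q = (1/0.0343) * 1.855 * 0.4264^(2/3) * 0.00022^(1/2) = 0.4544 m^3/s
Therefore the canal discharge Q = 0.4544 m^3/s.


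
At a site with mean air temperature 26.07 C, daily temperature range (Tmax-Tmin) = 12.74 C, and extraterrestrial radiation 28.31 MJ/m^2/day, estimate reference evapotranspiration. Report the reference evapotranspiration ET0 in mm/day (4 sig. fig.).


Approach: apply the Hargreaves-Samani method, ET0 = 0.0023*(Tmean+17.8)*sqrt(Tmax-Tmin)*0.408*Ra.
ET0 = 0.0023*(26.07+17.8)*sqrt(12.74)*0.408*28.31 = 4.160 mm/day
Therefore the reference evapotranspiration ET0 = 4.160 mm/day.


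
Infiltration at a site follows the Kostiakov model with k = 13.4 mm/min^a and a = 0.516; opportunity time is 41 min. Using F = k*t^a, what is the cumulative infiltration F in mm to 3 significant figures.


F = 13.4 * 41^0.516 = 91.1 mm
Therefore the cumulative infiltration F = 91.1 mm.
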